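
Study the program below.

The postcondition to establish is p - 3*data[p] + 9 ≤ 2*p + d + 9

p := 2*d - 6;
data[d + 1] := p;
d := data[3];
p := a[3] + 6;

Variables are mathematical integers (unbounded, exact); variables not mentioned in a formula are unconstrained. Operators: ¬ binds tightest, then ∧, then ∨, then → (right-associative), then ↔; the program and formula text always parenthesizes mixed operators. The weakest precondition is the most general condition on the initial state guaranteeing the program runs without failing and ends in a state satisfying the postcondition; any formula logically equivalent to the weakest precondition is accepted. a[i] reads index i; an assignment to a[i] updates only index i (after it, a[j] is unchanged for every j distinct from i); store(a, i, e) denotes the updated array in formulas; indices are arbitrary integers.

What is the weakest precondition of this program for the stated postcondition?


Working backward. After the program, the postcondition p - 3*data[p] + 9 ≤ 2*p + d + 9 must hold; in canonical form it is 3*data[p] + d + p ≥ 0.
Before p := a[3] + 6: a[3] + 3*data[a[3] + 6] + d ≥ -6
Before d := data[3]: a[3] + 3*data[a[3] + 6] + data[3] ≥ -6
Before data[d + 1] := p: a[3] + 3*store(data, d + 1, p)[a[3] + 6] + store(data, d + 1, p)[3] ≥ -6
Before p := 2*d - 6: a[3] + 3*store(data, d + 1, 2*d - 6)[a[3] + 6] + store(data, d + 1, 2*d - 6)[3] ≥ -6
Answer: WP = a[3] + 3*store(data, d + 1, 2*d - 6)[a[3] + 6] + store(data, d + 1, 2*d - 6)[3] ≥ -6


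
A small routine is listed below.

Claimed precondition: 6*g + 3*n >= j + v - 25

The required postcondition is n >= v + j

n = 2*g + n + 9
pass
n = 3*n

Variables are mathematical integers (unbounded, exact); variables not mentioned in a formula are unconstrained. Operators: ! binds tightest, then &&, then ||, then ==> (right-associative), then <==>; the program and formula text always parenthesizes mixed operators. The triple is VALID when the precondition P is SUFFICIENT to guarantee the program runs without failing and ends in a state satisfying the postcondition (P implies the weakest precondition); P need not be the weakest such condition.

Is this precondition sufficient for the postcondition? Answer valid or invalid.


Working backward. After the program, the postcondition n >= v + j must hold; in canonical form it is n >= j + v.
Before n := 3*n: 3*n >= j + v
Before skip: 3*n >= j + v
Before n := 2*g + n + 9: 6*g + 3*n >= j + v - 27
The weakest precondition is 6*g + 3*n >= j + v - 27.
Check whether 6*g + 3*n >= j + v - 25 implies it.
Every state satisfying the precondition satisfies the weakest precondition: the implication holds.
Answer: valid


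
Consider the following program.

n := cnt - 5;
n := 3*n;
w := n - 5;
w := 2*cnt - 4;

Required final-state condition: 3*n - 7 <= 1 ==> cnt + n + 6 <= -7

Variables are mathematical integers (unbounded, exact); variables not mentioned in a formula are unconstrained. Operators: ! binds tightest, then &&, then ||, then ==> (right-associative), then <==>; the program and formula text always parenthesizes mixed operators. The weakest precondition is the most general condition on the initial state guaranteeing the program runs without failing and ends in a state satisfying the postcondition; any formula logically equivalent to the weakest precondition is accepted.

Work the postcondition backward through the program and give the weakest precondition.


Working backward. After the program, the postcondition 3*n - 7 <= 1 ==> cnt + n + 6 <= -7 must hold; in canonical form it is 3*n <= 8 ==> cnt + n <= -13.
Before w := 2*cnt - 4: 3*n <= 8 ==> cnt + n <= -13
Before w := n - 5: 3*n <= 8 ==> cnt + n <= -13
Before n := 3*n: 9*n <= 8 ==> cnt + 3*n <= -13
Before n := cnt - 5: 9*cnt <= 53 ==> 4*cnt <= 2
Answer: WP = 9*cnt <= 53 ==> 4*cnt <= 2


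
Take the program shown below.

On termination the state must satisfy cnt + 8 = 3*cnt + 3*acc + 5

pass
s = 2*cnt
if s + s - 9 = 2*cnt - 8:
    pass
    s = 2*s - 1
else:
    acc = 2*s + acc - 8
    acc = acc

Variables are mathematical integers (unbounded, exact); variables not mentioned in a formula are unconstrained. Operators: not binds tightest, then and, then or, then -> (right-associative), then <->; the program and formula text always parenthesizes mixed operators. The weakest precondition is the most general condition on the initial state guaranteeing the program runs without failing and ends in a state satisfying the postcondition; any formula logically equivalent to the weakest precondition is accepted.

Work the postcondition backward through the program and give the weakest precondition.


Working backward. After the program, the postcondition cnt + 8 = 3*cnt + 3*acc + 5 must hold; in canonical form it is 3*acc + 2*cnt = 3.
Then branch requires 3*acc + 2*cnt = 3; else branch requires 3*acc + 2*cnt + 6*s = 27.
Before the if: (2*s = 2*cnt + 1 -> 3*acc + 2*cnt = 3) and ((not (2*s = 2*cnt + 1)) -> 3*acc + 2*cnt + 6*s = 27)
Before s := 2*cnt: (2*cnt = 1 -> 3*acc + 2*cnt = 3) and ((not (2*cnt = 1)) -> 3*acc + 14*cnt = 27)
Before skip: (2*cnt = 1 -> 3*acc + 2*cnt = 3) and ((not (2*cnt = 1)) -> 3*acc + 14*cnt = 27)
Answer: WP = (2*cnt = 1 -> 3*acc + 2*cnt = 3) and ((not (2*cnt = 1)) -> 3*acc + 14*cnt = 27)


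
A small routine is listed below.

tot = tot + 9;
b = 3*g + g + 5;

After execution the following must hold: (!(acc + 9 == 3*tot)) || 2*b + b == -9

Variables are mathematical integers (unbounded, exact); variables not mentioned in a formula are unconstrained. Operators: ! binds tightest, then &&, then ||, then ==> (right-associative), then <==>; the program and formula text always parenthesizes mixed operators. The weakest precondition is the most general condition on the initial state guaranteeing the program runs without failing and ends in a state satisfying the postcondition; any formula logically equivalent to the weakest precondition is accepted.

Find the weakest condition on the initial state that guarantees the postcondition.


Working backward. After the program, the postcondition (!(acc + 9 == 3*tot)) || 2*b + b == -9 must hold; in canonical form it is (!(acc == 3*tot - 9)) || 3*b == -9.
Before b := 3*g + g + 5: (!(acc == 3*tot - 9)) || 12*g == -24
Before tot := tot + 9: (!(acc == 3*tot + 18)) || 12*g == -24
Answer: WP = (!(acc == 3*tot + 18)) || 12*g == -24


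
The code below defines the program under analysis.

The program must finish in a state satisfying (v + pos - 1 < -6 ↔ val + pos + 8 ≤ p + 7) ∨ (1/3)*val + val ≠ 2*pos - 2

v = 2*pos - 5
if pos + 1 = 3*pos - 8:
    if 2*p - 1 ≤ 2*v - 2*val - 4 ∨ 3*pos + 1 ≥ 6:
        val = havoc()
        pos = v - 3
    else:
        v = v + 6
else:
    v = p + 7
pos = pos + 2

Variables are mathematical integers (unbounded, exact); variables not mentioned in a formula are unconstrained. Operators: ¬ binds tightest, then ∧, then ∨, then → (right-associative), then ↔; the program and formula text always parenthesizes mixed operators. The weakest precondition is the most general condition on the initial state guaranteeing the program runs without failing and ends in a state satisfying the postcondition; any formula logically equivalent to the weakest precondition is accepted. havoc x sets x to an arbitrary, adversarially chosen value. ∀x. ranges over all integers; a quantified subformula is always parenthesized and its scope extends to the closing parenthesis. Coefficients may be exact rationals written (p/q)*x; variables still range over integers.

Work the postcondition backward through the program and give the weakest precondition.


Working backward. After the program, the postcondition (v + pos - 1 < -6 ↔ val + pos + 8 ≤ p + 7) ∨ (1/3)*val + val ≠ 2*pos - 2 must hold; in canonical form it is (pos + v < -5 ↔ pos + val ≤ p - 1) ∨ (4/3)*val ≠ 2*pos - 2.
Before pos := pos + 2: (pos + v < -7 ↔ pos + val ≤ p - 3) ∨ (4/3)*val ≠ 2*pos + 2
Then branch requires ((2*p + 2*val ≤ 2*v - 3 ∨ 3*pos ≥ 5) → (∀val_1. ((2*v < -4 ↔ v + val_1 ≤ p) ∨ (4/3)*val_1 ≠ 2*v - 4))) ∧ ((¬(2*p + 2*val ≤ 2*v - 3 ∨ 3*pos ≥ 5)) → ((pos + v < -13 ↔ pos + val ≤ p - 3) ∨ (4/3)*val ≠ 2*pos + 2)); else branch requires (p + pos < -14 ↔ pos + val ≤ p - 3) ∨ (4/3)*val ≠ 2*pos + 2.
Before the if: (2*pos = 9 → (((2*p + 2*val ≤ 2*v - 3 ∨ 3*pos ≥ 5) → (∀val_1. ((2*v < -4 ↔ v + val_1 ≤ p) ∨ (4/3)*val_1 ≠ 2*v - 4))) ∧ ((¬(2*p + 2*val ≤ 2*v - 3 ∨ 3*pos ≥ 5)) → ((pos + v < -13 ↔ pos + val ≤ p - 3) ∨ (4/3)*val ≠ 2*pos + 2)))) ∧ ((¬(2*pos = 9)) → ((p + pos < -14 ↔ pos + val ≤ p - 3) ∨ (4/3)*val ≠ 2*pos + 2))
Before v := 2*pos - 5: (2*pos = 9 → (((2*p + 2*val ≤ 4*pos - 13 ∨ 3*pos ≥ 5) → (∀val_1. ((4*pos < 6 ↔ 2*pos + val_1 ≤ p + 5) ∨ (4/3)*val_1 ≠ 4*pos - 14))) ∧ ((¬(2*p + 2*val ≤ 4*pos - 13 ∨ 3*pos ≥ 5)) → ((3*pos < -8 ↔ pos + val ≤ p - 3) ∨ (4/3)*val ≠ 2*pos + 2)))) ∧ ((¬(2*pos = 9)) → ((p + pos < -14 ↔ pos + val ≤ p - 3) ∨ (4/3)*val ≠ 2*pos + 2))
Answer: WP = (2*pos = 9 → (((2*p + 2*val ≤ 4*pos - 13 ∨ 3*pos ≥ 5) → (∀val_1. ((4*pos < 6 ↔ 2*pos + val_1 ≤ p + 5) ∨ (4/3)*val_1 ≠ 4*pos - 14))) ∧ ((¬(2*p + 2*val ≤ 4*pos - 13 ∨ 3*pos ≥ 5)) → ((3*pos < -8 ↔ pos + val ≤ p - 3) ∨ (4/3)*val ≠ 2*pos + 2)))) ∧ ((¬(2*pos = 9)) → ((p + pos < -14 ↔ pos + val ≤ p - 3) ∨ (4/3)*val ≠ 2*pos + 2))


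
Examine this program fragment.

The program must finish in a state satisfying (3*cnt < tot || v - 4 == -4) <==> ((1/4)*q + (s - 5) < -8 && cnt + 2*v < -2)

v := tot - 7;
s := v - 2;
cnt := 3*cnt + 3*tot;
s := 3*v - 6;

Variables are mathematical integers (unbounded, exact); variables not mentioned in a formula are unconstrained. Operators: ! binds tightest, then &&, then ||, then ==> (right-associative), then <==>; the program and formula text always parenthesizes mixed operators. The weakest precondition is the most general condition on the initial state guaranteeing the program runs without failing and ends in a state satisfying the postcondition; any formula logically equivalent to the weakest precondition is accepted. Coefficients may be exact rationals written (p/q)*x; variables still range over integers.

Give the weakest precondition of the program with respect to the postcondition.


Working backward. After the program, the postcondition (3*cnt < tot || v - 4 == -4) <==> ((1/4)*q + (s - 5) < -8 && cnt + 2*v < -2) must hold; in canonical form it is (3*cnt < tot || v == 0) <==> ((1/4)*q + s < -3 && cnt + 2*v < -2).
Before s := 3*v - 6: (3*cnt < tot || v == 0) <==> ((1/4)*q + 3*v < 3 && cnt + 2*v < -2)
Before cnt := 3*cnt + 3*tot: (9*cnt + 8*tot < 0 || v == 0) <==> ((1/4)*q + 3*v < 3 && 3*cnt + 3*tot + 2*v < -2)
Before s := v - 2: (9*cnt + 8*tot < 0 || v == 0) <==> ((1/4)*q + 3*v < 3 && 3*cnt + 3*tot + 2*v < -2)
Before v := tot - 7: (9*cnt + 8*tot < 0 || tot == 7) <==> ((1/4)*q + 3*tot < 24 && 3*cnt + 5*tot < 12)
Answer: WP = (9*cnt + 8*tot < 0 || tot == 7) <==> ((1/4)*q + 3*tot < 24 && 3*cnt + 5*tot < 12)


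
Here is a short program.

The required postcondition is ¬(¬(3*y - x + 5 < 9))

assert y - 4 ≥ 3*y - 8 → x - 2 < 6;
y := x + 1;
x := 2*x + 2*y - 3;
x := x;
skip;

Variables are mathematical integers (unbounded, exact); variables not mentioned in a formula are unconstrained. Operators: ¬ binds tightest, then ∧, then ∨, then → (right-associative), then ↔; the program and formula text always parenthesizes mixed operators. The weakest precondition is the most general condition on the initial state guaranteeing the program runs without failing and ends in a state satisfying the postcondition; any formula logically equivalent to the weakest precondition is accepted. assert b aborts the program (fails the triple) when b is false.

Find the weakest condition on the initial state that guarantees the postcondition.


Working backward. After the program, the postcondition ¬(¬(3*y - x + 5 < 9)) must hold; in canonical form it is 3*y < x + 4.
Before skip: 3*y < x + 4
Before x := x: 3*y < x + 4
Before x := 2*x + 2*y - 3: y < 2*x + 1
Before y := x + 1: x > 0
Before assert y - 4 ≥ 3*y - 8 → x - 2 < 6: (2*y ≤ 4 → x < 8) ∧ x > 0
Answer: WP = (2*y ≤ 4 → x < 8) ∧ x > 0


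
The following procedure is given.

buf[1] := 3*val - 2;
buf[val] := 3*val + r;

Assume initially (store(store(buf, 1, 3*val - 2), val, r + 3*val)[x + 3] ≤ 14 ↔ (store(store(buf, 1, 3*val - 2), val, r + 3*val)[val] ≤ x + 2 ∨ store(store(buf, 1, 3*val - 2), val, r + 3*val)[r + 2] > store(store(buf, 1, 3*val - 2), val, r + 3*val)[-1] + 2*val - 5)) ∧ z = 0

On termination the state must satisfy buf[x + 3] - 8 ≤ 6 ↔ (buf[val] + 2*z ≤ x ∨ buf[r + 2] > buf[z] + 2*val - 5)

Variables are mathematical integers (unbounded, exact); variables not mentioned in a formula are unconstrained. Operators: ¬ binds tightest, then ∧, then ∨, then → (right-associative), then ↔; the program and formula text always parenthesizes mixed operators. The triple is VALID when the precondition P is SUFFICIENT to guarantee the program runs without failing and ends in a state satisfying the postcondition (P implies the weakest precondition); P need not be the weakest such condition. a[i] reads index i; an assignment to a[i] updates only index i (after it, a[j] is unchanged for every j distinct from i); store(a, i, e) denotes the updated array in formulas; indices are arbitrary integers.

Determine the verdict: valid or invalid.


Working backward. After the program, the postcondition buf[x + 3] - 8 ≤ 6 ↔ (buf[val] + 2*z ≤ x ∨ buf[r + 2] > buf[z] + 2*val - 5) must hold; in canonical form it is buf[x + 3] ≤ 14 ↔ (buf[val] + 2*z ≤ x ∨ buf[r + 2] > buf[z] + 2*val - 5).
Before buf[val] := 3*val + r: store(buf, val, r + 3*val)[x + 3] ≤ 14 ↔ (store(buf, val, r + 3*val)[val] + 2*z ≤ x ∨ store(buf, val, r + 3*val)[r + 2] > store(buf, val, r + 3*val)[z] + 2*val - 5)
Before buf[1] := 3*val - 2: store(store(buf, 1, 3*val - 2), val, r + 3*val)[x + 3] ≤ 14 ↔ (store(store(buf, 1, 3*val - 2), val, r + 3*val)[val] + 2*z ≤ x ∨ store(store(buf, 1, 3*val - 2), val, r + 3*val)[r + 2] > store(store(buf, 1, 3*val - 2), val, r + 3*val)[z] + 2*val - 5)
The weakest precondition is store(store(buf, 1, 3*val - 2), val, r + 3*val)[x + 3] ≤ 14 ↔ (store(store(buf, 1, 3*val - 2), val, r + 3*val)[val] + 2*z ≤ x ∨ store(store(buf, 1, 3*val - 2), val, r + 3*val)[r + 2] > store(store(buf, 1, 3*val - 2), val, r + 3*val)[z] + 2*val - 5).
Check whether (store(store(buf, 1, 3*val - 2), val, r + 3*val)[x + 3] ≤ 14 ↔ (store(store(buf, 1, 3*val - 2), val, r + 3*val)[val] ≤ x + 2 ∨ store(store(buf, 1, 3*val - 2), val, r + 3*val)[r + 2] > store(store(buf, 1, 3*val - 2), val, r + 3*val)[-1] + 2*val - 5)) ∧ z = 0 implies it.
Countermodel: at the initial state buf = {[-1] = 5, [0] = 17808, [1] = 5, [3] = -25042, [6] = 17801, elsewhere 5}, r = 4, val = -1, x = 0, z = 0, the precondition holds but the weakest precondition fails.
Answer: invalid


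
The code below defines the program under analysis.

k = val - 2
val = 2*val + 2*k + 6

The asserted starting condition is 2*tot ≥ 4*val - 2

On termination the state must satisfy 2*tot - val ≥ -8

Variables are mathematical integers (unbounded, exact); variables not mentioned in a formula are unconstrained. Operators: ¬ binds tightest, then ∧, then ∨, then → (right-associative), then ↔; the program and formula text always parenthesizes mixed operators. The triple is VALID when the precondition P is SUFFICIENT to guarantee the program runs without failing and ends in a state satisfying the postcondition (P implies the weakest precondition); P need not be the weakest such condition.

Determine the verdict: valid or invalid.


Working backward. After the program, the postcondition 2*tot - val ≥ -8 must hold; in canonical form it is 2*tot ≥ val - 8.
Before val := 2*val + 2*k + 6: 2*tot ≥ 2*k + 2*val - 2
Before k := val - 2: 2*tot ≥ 4*val - 6
The weakest precondition is 2*tot ≥ 4*val - 6.
Check whether 2*tot ≥ 4*val - 2 implies it.
Every state satisfying the precondition satisfies the weakest precondition: the implication holds.
Answer: valid


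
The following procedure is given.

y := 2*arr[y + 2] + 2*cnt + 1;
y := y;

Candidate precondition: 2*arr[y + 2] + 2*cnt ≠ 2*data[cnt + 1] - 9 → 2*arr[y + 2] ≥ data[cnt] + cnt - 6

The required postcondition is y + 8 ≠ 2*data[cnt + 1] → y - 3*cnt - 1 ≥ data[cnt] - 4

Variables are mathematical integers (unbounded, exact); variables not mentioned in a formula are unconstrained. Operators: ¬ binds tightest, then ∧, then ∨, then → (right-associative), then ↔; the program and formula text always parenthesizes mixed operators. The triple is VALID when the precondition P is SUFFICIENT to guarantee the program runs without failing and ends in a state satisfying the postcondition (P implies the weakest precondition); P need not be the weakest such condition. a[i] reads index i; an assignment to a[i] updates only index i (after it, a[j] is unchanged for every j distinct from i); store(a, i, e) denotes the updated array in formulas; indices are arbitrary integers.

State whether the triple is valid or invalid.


Working backward. After the program, the postcondition y + 8 ≠ 2*data[cnt + 1] → y - 3*cnt - 1 ≥ data[cnt] - 4 must hold; in canonical form it is y ≠ 2*data[cnt + 1] - 8 → y ≥ data[cnt] + 3*cnt - 3.
Before y := y: y ≠ 2*data[cnt + 1] - 8 → y ≥ data[cnt] + 3*cnt - 3
Before y := 2*arr[y + 2] + 2*cnt + 1: 2*arr[y + 2] + 2*cnt ≠ 2*data[cnt + 1] - 9 → 2*arr[y + 2] ≥ data[cnt] + cnt - 4
The weakest precondition is 2*arr[y + 2] + 2*cnt ≠ 2*data[cnt + 1] - 9 → 2*arr[y + 2] ≥ data[cnt] + cnt - 4.
Check whether 2*arr[y + 2] + 2*cnt ≠ 2*data[cnt + 1] - 9 → 2*arr[y + 2] ≥ data[cnt] + cnt - 6 implies it.
Countermodel: at the initial state arr = {[0] = 0, [5] = 0, [6] = 0, elsewhere 0}, cnt = 5, data = {[0] = 0, [5] = 0, [6] = 0, elsewhere 0}, y = -2, the precondition holds but the weakest precondition fails.
Answer: invalid


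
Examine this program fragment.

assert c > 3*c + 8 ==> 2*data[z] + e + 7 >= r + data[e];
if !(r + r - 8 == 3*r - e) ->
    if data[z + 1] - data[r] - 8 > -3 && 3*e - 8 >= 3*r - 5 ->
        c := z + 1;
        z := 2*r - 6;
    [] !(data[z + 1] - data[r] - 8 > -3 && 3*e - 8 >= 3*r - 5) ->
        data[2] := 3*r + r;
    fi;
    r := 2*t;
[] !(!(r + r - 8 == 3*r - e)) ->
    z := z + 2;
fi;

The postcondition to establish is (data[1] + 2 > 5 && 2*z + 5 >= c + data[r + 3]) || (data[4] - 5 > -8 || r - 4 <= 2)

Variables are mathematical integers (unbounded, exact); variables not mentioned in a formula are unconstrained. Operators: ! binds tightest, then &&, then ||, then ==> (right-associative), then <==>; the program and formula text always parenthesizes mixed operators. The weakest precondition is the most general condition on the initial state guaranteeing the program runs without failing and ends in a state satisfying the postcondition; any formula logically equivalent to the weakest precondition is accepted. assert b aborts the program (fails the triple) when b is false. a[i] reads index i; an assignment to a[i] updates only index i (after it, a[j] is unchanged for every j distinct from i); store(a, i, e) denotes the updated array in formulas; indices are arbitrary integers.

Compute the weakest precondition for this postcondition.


Working backward. After the program, the postcondition (data[1] + 2 > 5 && 2*z + 5 >= c + data[r + 3]) || (data[4] - 5 > -8 || r - 4 <= 2) must hold; in canonical form it is (data[1] > 3 && 2*z >= data[r + 3] + c - 5) || data[4] > -3 || r <= 6.
Then branch requires ((data[z + 1] > data[r] + 5 && 3*e >= 3*r + 3) ==> ((data[1] > 3 && 4*r >= data[2*t + 3] + z + 8) || data[4] > -3 || 2*t <= 6)) && ((!(data[z + 1] > data[r] + 5 && 3*e >= 3*r + 3)) ==> ((data[1] > 3 && 2*z >= store(data, 2, 4*r)[2*t + 3] + c - 5) || data[4] > -3 || 2*t <= 6)); else branch requires (data[1] > 3 && 2*z >= data[r + 3] + c - 9) || data[4] > -3 || r <= 6.
Before the if: ((!(e == r + 8)) ==> (((data[z + 1] > data[r] + 5 && 3*e >= 3*r + 3) ==> ((data[1] > 3 && 4*r >= data[2*t + 3] + z + 8) || data[4] > -3 || 2*t <= 6)) && ((!(data[z + 1] > data[r] + 5 && 3*e >= 3*r + 3)) ==> ((data[1] > 3 && 2*z >= store(data, 2, 4*r)[2*t + 3] + c - 5) || data[4] > -3 || 2*t <= 6)))) && (e == r + 8 ==> ((data[1] > 3 && 2*z >= data[r + 3] + c - 9) || data[4] > -3 || r <= 6))
Before assert c > 3*c + 8 ==> 2*data[z] + e + 7 >= r + data[e]: (2*c < -8 ==> 2*data[z] + e >= data[e] + r - 7) && ((!(e == r + 8)) ==> (((data[z + 1] > data[r] + 5 && 3*e >= 3*r + 3) ==> ((data[1] > 3 && 4*r >= data[2*t + 3] + z + 8) || data[4] > -3 || 2*t <= 6)) && ((!(data[z + 1] > data[r] + 5 && 3*e >= 3*r + 3)) ==> ((data[1] > 3 && 2*z >= store(data, 2, 4*r)[2*t + 3] + c - 5) || data[4] > -3 || 2*t <= 6)))) && (e == r + 8 ==> ((data[1] > 3 && 2*z >= data[r + 3] + c - 9) || data[4] > -3 || r <= 6))
Answer: WP = (2*c < -8 ==> 2*data[z] + e >= data[e] + r - 7) && ((!(e == r + 8)) ==> (((data[z + 1] > data[r] + 5 && 3*e >= 3*r + 3) ==> ((data[1] > 3 && 4*r >= data[2*t + 3] + z + 8) || data[4] > -3 || 2*t <= 6)) && ((!(data[z + 1] > data[r] + 5 && 3*e >= 3*r + 3)) ==> ((data[1] > 3 && 2*z >= store(data, 2, 4*r)[2*t + 3] + c - 5) || data[4] > -3 || 2*t <= 6)))) && (e == r + 8 ==> ((data[1] > 3 && 2*z >= data[r + 3] + c - 9) || data[4] > -3 || r <= 6))


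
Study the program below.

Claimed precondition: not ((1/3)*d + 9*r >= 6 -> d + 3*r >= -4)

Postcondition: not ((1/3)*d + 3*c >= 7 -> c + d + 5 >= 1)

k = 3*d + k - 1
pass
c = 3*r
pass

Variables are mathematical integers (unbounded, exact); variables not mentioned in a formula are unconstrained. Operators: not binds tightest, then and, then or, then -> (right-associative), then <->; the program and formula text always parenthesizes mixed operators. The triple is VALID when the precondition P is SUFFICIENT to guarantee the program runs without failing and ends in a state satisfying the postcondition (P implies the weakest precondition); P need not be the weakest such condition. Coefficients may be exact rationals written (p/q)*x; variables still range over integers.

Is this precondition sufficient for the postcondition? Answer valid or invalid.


Working backward. After the program, the postcondition not ((1/3)*d + 3*c >= 7 -> c + d + 5 >= 1) must hold; in canonical form it is not (3*c + (1/3)*d >= 7 -> c + d >= -4).
Before skip: not (3*c + (1/3)*d >= 7 -> c + d >= -4)
Before c := 3*r: not ((1/3)*d + 9*r >= 7 -> d + 3*r >= -4)
Before skip: not ((1/3)*d + 9*r >= 7 -> d + 3*r >= -4)
Before k := 3*d + k - 1: not ((1/3)*d + 9*r >= 7 -> d + 3*r >= -4)
The weakest precondition is not ((1/3)*d + 9*r >= 7 -> d + 3*r >= -4).
Check whether not ((1/3)*d + 9*r >= 6 -> d + 3*r >= -4) implies it.
Countermodel: at the initial state d = -8, r = 1, the precondition holds but the weakest precondition fails.
Answer: invalid


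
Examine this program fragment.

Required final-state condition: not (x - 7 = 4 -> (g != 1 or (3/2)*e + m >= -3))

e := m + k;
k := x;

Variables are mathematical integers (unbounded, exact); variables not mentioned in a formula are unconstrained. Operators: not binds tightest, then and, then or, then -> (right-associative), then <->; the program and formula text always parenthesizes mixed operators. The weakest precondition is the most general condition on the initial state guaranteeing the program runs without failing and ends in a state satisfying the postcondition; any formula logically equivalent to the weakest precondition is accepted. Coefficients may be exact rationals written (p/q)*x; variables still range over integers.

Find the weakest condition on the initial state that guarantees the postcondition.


Working backward. After the program, the postcondition not (x - 7 = 4 -> (g != 1 or (3/2)*e + m >= -3)) must hold; in canonical form it is not (x = 11 -> (g != 1 or (3/2)*e + m >= -3)).
Before k := x: not (x = 11 -> (g != 1 or (3/2)*e + m >= -3))
Before e := m + k: not (x = 11 -> (g != 1 or (3/2)*k + (5/2)*m >= -3))
Answer: WP = not (x = 11 -> (g != 1 or (3/2)*k + (5/2)*m >= -3))


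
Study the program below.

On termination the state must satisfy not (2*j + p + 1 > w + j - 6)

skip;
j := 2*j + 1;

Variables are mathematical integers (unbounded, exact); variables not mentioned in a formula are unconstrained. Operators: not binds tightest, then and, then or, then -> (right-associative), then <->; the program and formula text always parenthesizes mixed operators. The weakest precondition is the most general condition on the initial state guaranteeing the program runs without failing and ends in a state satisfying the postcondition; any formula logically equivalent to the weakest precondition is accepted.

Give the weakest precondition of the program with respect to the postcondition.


Working backward. After the program, the postcondition not (2*j + p + 1 > w + j - 6) must hold; in canonical form it is not (j + p > w - 7).
Before j := 2*j + 1: not (2*j + p > w - 8)
Before skip: not (2*j + p > w - 8)
Answer: WP = not (2*j + p > w - 8)


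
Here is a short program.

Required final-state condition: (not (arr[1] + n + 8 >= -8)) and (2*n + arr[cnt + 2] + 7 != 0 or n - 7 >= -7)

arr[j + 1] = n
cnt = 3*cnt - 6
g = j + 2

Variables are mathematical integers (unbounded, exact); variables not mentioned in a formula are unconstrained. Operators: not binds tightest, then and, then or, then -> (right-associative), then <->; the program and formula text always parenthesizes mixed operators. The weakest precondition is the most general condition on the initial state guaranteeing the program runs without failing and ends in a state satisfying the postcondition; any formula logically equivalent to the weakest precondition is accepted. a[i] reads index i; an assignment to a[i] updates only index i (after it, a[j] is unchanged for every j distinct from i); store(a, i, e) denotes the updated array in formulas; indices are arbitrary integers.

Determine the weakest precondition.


Working backward. After the program, the postcondition (not (arr[1] + n + 8 >= -8)) and (2*n + arr[cnt + 2] + 7 != 0 or n - 7 >= -7) must hold; in canonical form it is (not (arr[1] + n >= -16)) and (arr[cnt + 2] + 2*n != -7 or n >= 0).
Before g := j + 2: (not (arr[1] + n >= -16)) and (arr[cnt + 2] + 2*n != -7 or n >= 0)
Before cnt := 3*cnt - 6: (not (arr[1] + n >= -16)) and (arr[3*cnt - 4] + 2*n != -7 or n >= 0)
Before arr[j + 1] := n: (not (store(arr, j + 1, n)[1] + n >= -16)) and (store(arr, j + 1, n)[3*cnt - 4] + 2*n != -7 or n >= 0)
Answer: WP = (not (store(arr, j + 1, n)[1] + n >= -16)) and (store(arr, j + 1, n)[3*cnt - 4] + 2*n != -7 or n >= 0)


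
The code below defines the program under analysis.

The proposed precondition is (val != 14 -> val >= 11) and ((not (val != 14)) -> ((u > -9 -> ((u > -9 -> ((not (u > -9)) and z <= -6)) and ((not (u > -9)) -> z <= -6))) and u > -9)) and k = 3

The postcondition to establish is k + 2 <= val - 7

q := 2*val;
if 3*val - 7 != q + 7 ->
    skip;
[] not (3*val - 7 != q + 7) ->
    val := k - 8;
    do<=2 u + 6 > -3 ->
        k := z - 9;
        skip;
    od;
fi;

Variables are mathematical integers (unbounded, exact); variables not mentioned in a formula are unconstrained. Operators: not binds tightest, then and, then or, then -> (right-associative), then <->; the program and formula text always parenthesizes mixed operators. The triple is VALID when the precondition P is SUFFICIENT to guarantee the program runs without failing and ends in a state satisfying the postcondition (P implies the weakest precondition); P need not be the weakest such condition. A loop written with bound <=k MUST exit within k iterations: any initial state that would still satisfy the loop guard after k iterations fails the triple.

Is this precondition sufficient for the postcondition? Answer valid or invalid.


Working backward. After the program, the postcondition k + 2 <= val - 7 must hold; in canonical form it is k <= val - 9.
Then branch requires k <= val - 9; else branch requires (u > -9 -> ((u > -9 -> ((not (u > -9)) and z <= k - 8)) and ((not (u > -9)) -> z <= k - 8))) and u > -9.
Before the if: (3*val != q + 14 -> k <= val - 9) and ((not (3*val != q + 14)) -> ((u > -9 -> ((u > -9 -> ((not (u > -9)) and z <= k - 8)) and ((not (u > -9)) -> z <= k - 8))) and u > -9))
Before q := 2*val: (val != 14 -> k <= val - 9) and ((not (val != 14)) -> ((u > -9 -> ((u > -9 -> ((not (u > -9)) and z <= k - 8)) and ((not (u > -9)) -> z <= k - 8))) and u > -9))
The weakest precondition is (val != 14 -> k <= val - 9) and ((not (val != 14)) -> ((u > -9 -> ((u > -9 -> ((not (u > -9)) and z <= k - 8)) and ((not (u > -9)) -> z <= k - 8))) and u > -9)).
Check whether (val != 14 -> val >= 11) and ((not (val != 14)) -> ((u > -9 -> ((u > -9 -> ((not (u > -9)) and z <= -6)) and ((not (u > -9)) -> z <= -6))) and u > -9)) and k = 3 implies it.
Countermodel: at the initial state k = 3, u = 0, val = 11, z = 0, the precondition holds but the weakest precondition fails.
Answer: invalid


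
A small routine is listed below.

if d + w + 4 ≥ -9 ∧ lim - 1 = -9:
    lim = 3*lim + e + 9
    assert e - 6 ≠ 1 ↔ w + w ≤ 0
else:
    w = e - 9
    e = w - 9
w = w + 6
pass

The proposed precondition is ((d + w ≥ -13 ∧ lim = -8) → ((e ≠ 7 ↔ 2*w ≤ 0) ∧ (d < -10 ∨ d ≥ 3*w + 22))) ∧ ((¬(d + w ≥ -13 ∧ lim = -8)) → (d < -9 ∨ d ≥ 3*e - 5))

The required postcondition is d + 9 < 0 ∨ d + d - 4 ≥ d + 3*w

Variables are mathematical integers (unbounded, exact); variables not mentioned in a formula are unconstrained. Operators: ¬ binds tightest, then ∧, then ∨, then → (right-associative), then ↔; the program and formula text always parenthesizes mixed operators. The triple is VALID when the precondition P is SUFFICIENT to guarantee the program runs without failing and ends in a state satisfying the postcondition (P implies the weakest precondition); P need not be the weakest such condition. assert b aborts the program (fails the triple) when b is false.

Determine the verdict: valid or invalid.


Working backward. After the program, the postcondition d + 9 < 0 ∨ d + d - 4 ≥ d + 3*w must hold; in canonical form it is d < -9 ∨ d ≥ 3*w + 4.
Before skip: d < -9 ∨ d ≥ 3*w + 4
Before w := w + 6: d < -9 ∨ d ≥ 3*w + 22
Then branch requires (e ≠ 7 ↔ 2*w ≤ 0) ∧ (d < -9 ∨ d ≥ 3*w + 22); else branch requires d < -9 ∨ d ≥ 3*e - 5.
Before the if: ((d + w ≥ -13 ∧ lim = -8) → ((e ≠ 7 ↔ 2*w ≤ 0) ∧ (d < -9 ∨ d ≥ 3*w + 22))) ∧ ((¬(d + w ≥ -13 ∧ lim = -8)) → (d < -9 ∨ d ≥ 3*e - 5))
The weakest precondition is ((d + w ≥ -13 ∧ lim = -8) → ((e ≠ 7 ↔ 2*w ≤ 0) ∧ (d < -9 ∨ d ≥ 3*w + 22))) ∧ ((¬(d + w ≥ -13 ∧ lim = -8)) → (d < -9 ∨ d ≥ 3*e - 5)).
Check whether ((d + w ≥ -13 ∧ lim = -8) → ((e ≠ 7 ↔ 2*w ≤ 0) ∧ (d < -10 ∨ d ≥ 3*w + 22))) ∧ ((¬(d + w ≥ -13 ∧ lim = -8)) → (d < -9 ∨ d ≥ 3*e - 5)) implies it.
Every state satisfying the precondition satisfies the weakest precondition: the implication holds.
Answer: valid


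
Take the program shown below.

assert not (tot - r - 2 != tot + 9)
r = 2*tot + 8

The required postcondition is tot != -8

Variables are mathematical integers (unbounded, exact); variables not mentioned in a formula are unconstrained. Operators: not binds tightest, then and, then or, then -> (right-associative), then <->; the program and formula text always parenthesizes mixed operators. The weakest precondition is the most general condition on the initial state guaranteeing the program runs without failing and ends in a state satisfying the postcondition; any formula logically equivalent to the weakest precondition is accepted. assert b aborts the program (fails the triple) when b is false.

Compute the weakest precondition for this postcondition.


Working backward. After the program, tot != -8 must hold.
Before r := 2*tot + 8: tot != -8
Before assert not (tot - r - 2 != tot + 9): (not (r != -11)) and tot != -8
Answer: WP = (not (r != -11)) and tot != -8


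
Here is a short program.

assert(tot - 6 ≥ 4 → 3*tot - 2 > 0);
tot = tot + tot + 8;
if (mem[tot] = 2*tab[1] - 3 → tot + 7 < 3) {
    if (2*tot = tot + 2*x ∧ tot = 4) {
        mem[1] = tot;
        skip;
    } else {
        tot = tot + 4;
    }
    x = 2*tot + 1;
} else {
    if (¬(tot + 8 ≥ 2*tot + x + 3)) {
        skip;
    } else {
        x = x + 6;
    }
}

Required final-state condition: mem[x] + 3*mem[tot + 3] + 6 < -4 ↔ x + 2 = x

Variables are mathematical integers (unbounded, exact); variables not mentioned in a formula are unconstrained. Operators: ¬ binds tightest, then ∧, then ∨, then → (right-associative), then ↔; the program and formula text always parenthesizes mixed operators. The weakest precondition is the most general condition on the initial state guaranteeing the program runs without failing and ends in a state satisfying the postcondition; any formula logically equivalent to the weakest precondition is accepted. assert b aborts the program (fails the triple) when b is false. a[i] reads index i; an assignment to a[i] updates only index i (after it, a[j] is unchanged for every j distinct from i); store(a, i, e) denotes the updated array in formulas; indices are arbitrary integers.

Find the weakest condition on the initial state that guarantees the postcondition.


Working backward. After the program, the postcondition mem[x] + 3*mem[tot + 3] + 6 < -4 ↔ x + 2 = x must hold; in canonical form it is ¬(3*mem[tot + 3] + mem[x] < -10).
Then branch requires ((tot = 2*x ∧ tot = 4) → (¬(store(mem, 1, tot)[2*tot + 1] + 3*store(mem, 1, tot)[tot + 3] < -10))) ∧ ((¬(tot = 2*x ∧ tot = 4)) → (¬(mem[2*tot + 9] + 3*mem[tot + 7] < -10))); else branch requires ((¬(tot + x ≤ 5)) → (¬(3*mem[tot + 3] + mem[x] < -10))) ∧ (tot + x ≤ 5 → (¬(3*mem[tot + 3] + mem[x + 6] < -10))).
Before the if: ((mem[tot] = 2*tab[1] - 3 → tot < -4) → (((tot = 2*x ∧ tot = 4) → (¬(store(mem, 1, tot)[2*tot + 1] + 3*store(mem, 1, tot)[tot + 3] < -10))) ∧ ((¬(tot = 2*x ∧ tot = 4)) → (¬(mem[2*tot + 9] + 3*mem[tot + 7] < -10))))) ∧ ((¬(mem[tot] = 2*tab[1] - 3 → tot < -4)) → (((¬(tot + x ≤ 5)) → (¬(3*mem[tot + 3] + mem[x] < -10))) ∧ (tot + x ≤ 5 → (¬(3*mem[tot + 3] + mem[x + 6] < -10)))))
Before tot := tot + tot + 8: ((mem[2*tot + 8] = 2*tab[1] - 3 → 2*tot < -12) → (((2*tot = 2*x - 8 ∧ 2*tot = -4) → (¬(3*store(mem, 1, 2*tot + 8)[2*tot + 11] + store(mem, 1, 2*tot + 8)[4*tot + 17] < -10))) ∧ ((¬(2*tot = 2*x - 8 ∧ 2*tot = -4)) → (¬(3*mem[2*tot + 15] + mem[4*tot + 25] < -10))))) ∧ ((¬(mem[2*tot + 8] = 2*tab[1] - 3 → 2*tot < -12)) → (((¬(2*tot + x ≤ -3)) → (¬(3*mem[2*tot + 11] + mem[x] < -10))) ∧ (2*tot + x ≤ -3 → (¬(3*mem[2*tot + 11] + mem[x + 6] < -10)))))
Before assert tot - 6 ≥ 4 → 3*tot - 2 > 0: (tot ≥ 10 → 3*tot > 2) ∧ ((mem[2*tot + 8] = 2*tab[1] - 3 → 2*tot < -12) → (((2*tot = 2*x - 8 ∧ 2*tot = -4) → (¬(3*store(mem, 1, 2*tot + 8)[2*tot + 11] + store(mem, 1, 2*tot + 8)[4*tot + 17] < -10))) ∧ ((¬(2*tot = 2*x - 8 ∧ 2*tot = -4)) → (¬(3*mem[2*tot + 15] + mem[4*tot + 25] < -10))))) ∧ ((¬(mem[2*tot + 8] = 2*tab[1] - 3 → 2*tot < -12)) → (((¬(2*tot + x ≤ -3)) → (¬(3*mem[2*tot + 11] + mem[x] < -10))) ∧ (2*tot + x ≤ -3 → (¬(3*mem[2*tot + 11] + mem[x + 6] < -10)))))
Answer: WP = (tot ≥ 10 → 3*tot > 2) ∧ ((mem[2*tot + 8] = 2*tab[1] - 3 → 2*tot < -12) → (((2*tot = 2*x - 8 ∧ 2*tot = -4) → (¬(3*store(mem, 1, 2*tot + 8)[2*tot + 11] + store(mem, 1, 2*tot + 8)[4*tot + 17] < -10))) ∧ ((¬(2*tot = 2*x - 8 ∧ 2*tot = -4)) → (¬(3*mem[2*tot + 15] + mem[4*tot + 25] < -10))))) ∧ ((¬(mem[2*tot + 8] = 2*tab[1] - 3 → 2*tot < -12)) → (((¬(2*tot + x ≤ -3)) → (¬(3*mem[2*tot + 11] + mem[x] < -10))) ∧ (2*tot + x ≤ -3 → (¬(3*mem[2*tot + 11] + mem[x + 6] < -10)))))


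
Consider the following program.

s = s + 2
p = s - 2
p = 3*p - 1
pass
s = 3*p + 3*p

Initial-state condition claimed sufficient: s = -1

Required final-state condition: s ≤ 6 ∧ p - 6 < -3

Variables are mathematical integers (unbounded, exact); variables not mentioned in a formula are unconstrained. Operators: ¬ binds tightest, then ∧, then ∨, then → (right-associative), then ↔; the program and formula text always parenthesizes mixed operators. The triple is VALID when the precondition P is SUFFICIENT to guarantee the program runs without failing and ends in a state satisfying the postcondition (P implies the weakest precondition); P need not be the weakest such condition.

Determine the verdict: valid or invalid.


Working backward. After the program, the postcondition s ≤ 6 ∧ p - 6 < -3 must hold; in canonical form it is s ≤ 6 ∧ p < 3.
Before s := 3*p + 3*p: 6*p ≤ 6 ∧ p < 3
Before skip: 6*p ≤ 6 ∧ p < 3
Before p := 3*p - 1: 18*p ≤ 12 ∧ 3*p < 4
Before p := s - 2: 18*s ≤ 48 ∧ 3*s < 10
Before s := s + 2: 18*s ≤ 12 ∧ 3*s < 4
The weakest precondition is 18*s ≤ 12 ∧ 3*s < 4.
Check whether s = -1 implies it.
Every state satisfying the precondition satisfies the weakest precondition: the implication holds.
Answer: valid


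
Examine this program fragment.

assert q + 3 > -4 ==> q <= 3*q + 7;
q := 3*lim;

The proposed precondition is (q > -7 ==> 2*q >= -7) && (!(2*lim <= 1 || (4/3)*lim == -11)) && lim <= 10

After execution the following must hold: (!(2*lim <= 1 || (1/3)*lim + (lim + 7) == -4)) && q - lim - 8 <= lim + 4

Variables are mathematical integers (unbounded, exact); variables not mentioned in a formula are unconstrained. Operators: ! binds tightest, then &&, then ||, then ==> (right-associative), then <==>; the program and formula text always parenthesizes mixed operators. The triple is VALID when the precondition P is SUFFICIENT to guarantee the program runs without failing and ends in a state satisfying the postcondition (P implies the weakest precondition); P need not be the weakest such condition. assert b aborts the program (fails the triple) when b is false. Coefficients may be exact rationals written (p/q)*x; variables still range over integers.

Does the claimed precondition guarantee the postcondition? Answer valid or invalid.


Working backward. After the program, the postcondition (!(2*lim <= 1 || (1/3)*lim + (lim + 7) == -4)) && q - lim - 8 <= lim + 4 must hold; in canonical form it is (!(2*lim <= 1 || (4/3)*lim == -11)) && q <= 2*lim + 12.
Before q := 3*lim: (!(2*lim <= 1 || (4/3)*lim == -11)) && lim <= 12
Before assert q + 3 > -4 ==> q <= 3*q + 7: (q > -7 ==> 2*q >= -7) && (!(2*lim <= 1 || (4/3)*lim == -11)) && lim <= 12
The weakest precondition is (q > -7 ==> 2*q >= -7) && (!(2*lim <= 1 || (4/3)*lim == -11)) && lim <= 12.
Check whether (q > -7 ==> 2*q >= -7) && (!(2*lim <= 1 || (4/3)*lim == -11)) && lim <= 10 implies it.
Every state satisfying the precondition satisfies the weakest precondition: the implication holds.
Answer: valid


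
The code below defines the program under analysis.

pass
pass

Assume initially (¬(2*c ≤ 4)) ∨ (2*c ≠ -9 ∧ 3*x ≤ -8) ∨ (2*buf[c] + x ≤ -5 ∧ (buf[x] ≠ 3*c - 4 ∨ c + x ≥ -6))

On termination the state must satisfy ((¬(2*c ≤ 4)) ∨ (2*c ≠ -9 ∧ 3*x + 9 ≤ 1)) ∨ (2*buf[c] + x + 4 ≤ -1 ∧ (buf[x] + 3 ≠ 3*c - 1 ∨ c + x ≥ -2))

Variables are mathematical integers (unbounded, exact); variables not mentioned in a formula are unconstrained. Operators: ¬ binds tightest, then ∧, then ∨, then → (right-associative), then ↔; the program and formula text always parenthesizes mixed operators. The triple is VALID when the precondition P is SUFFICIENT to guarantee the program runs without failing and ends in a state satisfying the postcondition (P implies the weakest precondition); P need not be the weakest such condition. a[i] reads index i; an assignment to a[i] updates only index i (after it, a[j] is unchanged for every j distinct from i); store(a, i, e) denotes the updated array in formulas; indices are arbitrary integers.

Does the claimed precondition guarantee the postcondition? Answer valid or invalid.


Working backward. After the program, the postcondition ((¬(2*c ≤ 4)) ∨ (2*c ≠ -9 ∧ 3*x + 9 ≤ 1)) ∨ (2*buf[c] + x + 4 ≤ -1 ∧ (buf[x] + 3 ≠ 3*c - 1 ∨ c + x ≥ -2)) must hold; in canonical form it is (¬(2*c ≤ 4)) ∨ (2*c ≠ -9 ∧ 3*x ≤ -8) ∨ (2*buf[c] + x ≤ -5 ∧ (buf[x] ≠ 3*c - 4 ∨ c + x ≥ -2)).
Before skip: (¬(2*c ≤ 4)) ∨ (2*c ≠ -9 ∧ 3*x ≤ -8) ∨ (2*buf[c] + x ≤ -5 ∧ (buf[x] ≠ 3*c - 4 ∨ c + x ≥ -2))
Before skip: (¬(2*c ≤ 4)) ∨ (2*c ≠ -9 ∧ 3*x ≤ -8) ∨ (2*buf[c] + x ≤ -5 ∧ (buf[x] ≠ 3*c - 4 ∨ c + x ≥ -2))
The weakest precondition is (¬(2*c ≤ 4)) ∨ (2*c ≠ -9 ∧ 3*x ≤ -8) ∨ (2*buf[c] + x ≤ -5 ∧ (buf[x] ≠ 3*c - 4 ∨ c + x ≥ -2)).
Check whether (¬(2*c ≤ 4)) ∨ (2*c ≠ -9 ∧ 3*x ≤ -8) ∨ (2*buf[c] + x ≤ -5 ∧ (buf[x] ≠ 3*c - 4 ∨ c + x ≥ -6)) implies it.
Countermodel: at the initial state buf = {[-2] = -7, [-1] = -7042, elsewhere -7}, c = -1, x = -2, the precondition holds but the weakest precondition fails.
Answer: invalid
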